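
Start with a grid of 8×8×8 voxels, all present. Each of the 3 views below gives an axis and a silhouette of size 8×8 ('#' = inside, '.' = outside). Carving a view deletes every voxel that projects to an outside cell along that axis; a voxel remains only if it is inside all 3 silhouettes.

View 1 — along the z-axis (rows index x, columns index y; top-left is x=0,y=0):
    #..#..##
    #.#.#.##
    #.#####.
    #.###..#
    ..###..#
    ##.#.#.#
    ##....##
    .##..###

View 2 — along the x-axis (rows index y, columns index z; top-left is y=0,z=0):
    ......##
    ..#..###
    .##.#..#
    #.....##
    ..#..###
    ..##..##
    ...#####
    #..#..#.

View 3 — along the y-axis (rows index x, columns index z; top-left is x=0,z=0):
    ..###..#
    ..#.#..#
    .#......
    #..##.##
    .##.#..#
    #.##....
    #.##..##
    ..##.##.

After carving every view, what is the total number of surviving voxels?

start: 8×8×8 = 512 voxels
[1] z-view keeps 38 columns → grid now 304
[2] x-view keeps 29 columns → grid now 133
[3] y-view keeps 29 columns → grid now 63

remaining voxels: 63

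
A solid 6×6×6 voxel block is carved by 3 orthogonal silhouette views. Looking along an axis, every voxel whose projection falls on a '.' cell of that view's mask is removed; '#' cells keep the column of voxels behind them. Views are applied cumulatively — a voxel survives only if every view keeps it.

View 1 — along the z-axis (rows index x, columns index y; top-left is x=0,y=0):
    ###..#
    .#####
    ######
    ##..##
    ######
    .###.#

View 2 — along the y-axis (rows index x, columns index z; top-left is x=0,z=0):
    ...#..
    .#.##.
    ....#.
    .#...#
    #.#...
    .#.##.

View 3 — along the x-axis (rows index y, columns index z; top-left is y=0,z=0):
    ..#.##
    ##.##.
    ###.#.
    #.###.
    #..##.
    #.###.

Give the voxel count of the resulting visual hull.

39 voxels

before carving: 216 voxels (6×6×6)
step 1: project along z, AND mask (29/36) → |grid| = 174
step 2: project along y, AND mask (12/36) → |grid| = 57
step 3: project along x, AND mask (22/36) → |grid| = 39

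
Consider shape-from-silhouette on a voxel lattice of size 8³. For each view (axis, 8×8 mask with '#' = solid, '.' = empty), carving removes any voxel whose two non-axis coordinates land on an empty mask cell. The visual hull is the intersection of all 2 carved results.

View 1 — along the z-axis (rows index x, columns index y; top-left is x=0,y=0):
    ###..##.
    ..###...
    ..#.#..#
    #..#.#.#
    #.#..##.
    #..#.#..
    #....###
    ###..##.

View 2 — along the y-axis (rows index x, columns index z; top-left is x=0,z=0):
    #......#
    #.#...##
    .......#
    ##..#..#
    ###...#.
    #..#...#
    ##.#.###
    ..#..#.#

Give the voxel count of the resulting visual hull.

remaining voxels: 105

full grid |V| = 512
[1] z-view keeps 31 columns → grid now 248
[2] y-view keeps 27 columns → grid now 105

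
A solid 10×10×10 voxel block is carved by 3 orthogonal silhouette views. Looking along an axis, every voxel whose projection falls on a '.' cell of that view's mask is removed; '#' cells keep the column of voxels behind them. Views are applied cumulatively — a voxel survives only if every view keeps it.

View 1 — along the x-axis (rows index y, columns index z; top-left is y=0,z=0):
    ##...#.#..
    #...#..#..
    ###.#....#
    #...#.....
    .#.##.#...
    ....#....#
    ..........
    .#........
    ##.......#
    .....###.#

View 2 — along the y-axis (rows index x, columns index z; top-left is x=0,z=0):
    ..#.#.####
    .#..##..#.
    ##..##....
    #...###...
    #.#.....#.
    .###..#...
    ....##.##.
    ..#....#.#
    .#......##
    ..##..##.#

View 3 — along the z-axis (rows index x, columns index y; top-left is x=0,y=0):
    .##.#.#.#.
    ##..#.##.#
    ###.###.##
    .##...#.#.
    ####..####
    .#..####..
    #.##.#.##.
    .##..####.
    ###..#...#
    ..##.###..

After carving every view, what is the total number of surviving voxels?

before carving: 1000 voxels (10×10×10)
step 1: project along x, AND mask (28/100) → |grid| = 280
step 2: project along y, AND mask (40/100) → |grid| = 111
step 3: project along z, AND mask (58/100) → |grid| = 62

remaining voxels: 62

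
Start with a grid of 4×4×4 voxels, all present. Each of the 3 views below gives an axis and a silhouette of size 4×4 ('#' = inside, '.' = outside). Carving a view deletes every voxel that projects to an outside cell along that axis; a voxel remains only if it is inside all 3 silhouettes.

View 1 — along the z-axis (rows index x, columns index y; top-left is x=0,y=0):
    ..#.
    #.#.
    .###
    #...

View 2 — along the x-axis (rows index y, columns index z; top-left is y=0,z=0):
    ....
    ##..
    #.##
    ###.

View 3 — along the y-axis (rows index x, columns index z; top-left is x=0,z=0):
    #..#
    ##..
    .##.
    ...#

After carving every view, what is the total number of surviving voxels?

remaining voxels: 7

full grid |V| = 64
  1. axis=2 (XY plane), |mask|=7  ⇒  voxels=28
  2. axis=0 (YZ plane), |mask|=8  ⇒  voxels=14
  3. axis=1 (XZ plane), |mask|=7  ⇒  voxels=7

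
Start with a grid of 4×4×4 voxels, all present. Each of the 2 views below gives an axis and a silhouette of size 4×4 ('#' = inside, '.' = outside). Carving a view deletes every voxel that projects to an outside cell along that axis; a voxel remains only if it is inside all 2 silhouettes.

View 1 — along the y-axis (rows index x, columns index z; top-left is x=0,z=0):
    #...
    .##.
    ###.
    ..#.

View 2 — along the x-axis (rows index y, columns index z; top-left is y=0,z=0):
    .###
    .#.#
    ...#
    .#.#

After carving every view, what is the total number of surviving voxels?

before carving: 64 voxels (4×4×4)
[1] y-view keeps 7 columns → grid now 28
[2] x-view keeps 8 columns → grid now 9

9 voxels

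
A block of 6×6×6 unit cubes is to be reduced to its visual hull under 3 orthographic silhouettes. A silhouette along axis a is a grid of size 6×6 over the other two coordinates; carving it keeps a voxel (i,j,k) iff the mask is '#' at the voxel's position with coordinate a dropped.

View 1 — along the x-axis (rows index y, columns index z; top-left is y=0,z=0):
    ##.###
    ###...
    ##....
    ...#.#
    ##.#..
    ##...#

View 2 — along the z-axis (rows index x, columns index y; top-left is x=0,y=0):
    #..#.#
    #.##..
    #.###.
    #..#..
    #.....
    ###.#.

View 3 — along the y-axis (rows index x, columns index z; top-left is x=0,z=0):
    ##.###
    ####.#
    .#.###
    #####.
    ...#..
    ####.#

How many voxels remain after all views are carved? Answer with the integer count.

remaining voxels: 45

before carving: 216 voxels (6×6×6)
after view 1 [x-axis, 18 of 36 cells solid] → remaining = 108
after view 2 [z-axis, 17 of 36 cells solid] → remaining = 56
after view 3 [y-axis, 25 of 36 cells solid] → remaining = 45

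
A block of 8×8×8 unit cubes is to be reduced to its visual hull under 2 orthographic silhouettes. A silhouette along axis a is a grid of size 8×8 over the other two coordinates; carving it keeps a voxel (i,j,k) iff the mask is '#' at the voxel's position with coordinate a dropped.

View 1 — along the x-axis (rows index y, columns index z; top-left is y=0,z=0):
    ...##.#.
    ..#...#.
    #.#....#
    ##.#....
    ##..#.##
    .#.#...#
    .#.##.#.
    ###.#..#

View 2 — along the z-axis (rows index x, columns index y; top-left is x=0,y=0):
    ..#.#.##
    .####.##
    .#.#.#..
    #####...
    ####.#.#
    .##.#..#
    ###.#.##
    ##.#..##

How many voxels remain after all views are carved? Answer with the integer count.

136 voxels

initial block: 8^3 = 512
after view 1 [x-axis, 28 of 64 cells solid] → remaining = 224
after view 2 [z-axis, 39 of 64 cells solid] → remaining = 136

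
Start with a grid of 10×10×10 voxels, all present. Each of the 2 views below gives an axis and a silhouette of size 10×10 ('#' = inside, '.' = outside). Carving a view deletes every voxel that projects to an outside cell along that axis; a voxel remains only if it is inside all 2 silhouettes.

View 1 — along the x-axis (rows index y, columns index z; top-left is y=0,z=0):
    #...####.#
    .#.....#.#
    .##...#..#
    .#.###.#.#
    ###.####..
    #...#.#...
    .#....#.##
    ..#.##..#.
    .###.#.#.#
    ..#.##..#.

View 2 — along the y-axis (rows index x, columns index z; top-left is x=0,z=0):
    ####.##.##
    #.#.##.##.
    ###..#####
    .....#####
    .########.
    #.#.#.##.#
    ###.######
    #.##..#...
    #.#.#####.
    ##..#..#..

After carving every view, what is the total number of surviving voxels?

full grid |V| = 1000
step 1: project along x, AND mask (47/100) → |grid| = 470
step 2: project along y, AND mask (65/100) → |grid| = 309

309 voxels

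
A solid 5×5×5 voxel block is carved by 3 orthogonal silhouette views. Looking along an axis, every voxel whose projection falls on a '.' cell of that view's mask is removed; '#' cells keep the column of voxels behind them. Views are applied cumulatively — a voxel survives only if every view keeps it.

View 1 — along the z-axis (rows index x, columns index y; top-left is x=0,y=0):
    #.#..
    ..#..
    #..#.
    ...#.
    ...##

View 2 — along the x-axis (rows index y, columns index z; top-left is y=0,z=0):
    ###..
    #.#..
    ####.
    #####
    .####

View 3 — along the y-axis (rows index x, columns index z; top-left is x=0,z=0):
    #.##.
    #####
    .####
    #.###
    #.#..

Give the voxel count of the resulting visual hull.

voxel count = 22

start: 5×5×5 = 125 voxels
carve view 1 (along z, XY-mask fill 8/25): 40 voxels remain
carve view 2 (along x, YZ-mask fill 18/25): 33 voxels remain
carve view 3 (along y, XZ-mask fill 18/25): 22 voxels remain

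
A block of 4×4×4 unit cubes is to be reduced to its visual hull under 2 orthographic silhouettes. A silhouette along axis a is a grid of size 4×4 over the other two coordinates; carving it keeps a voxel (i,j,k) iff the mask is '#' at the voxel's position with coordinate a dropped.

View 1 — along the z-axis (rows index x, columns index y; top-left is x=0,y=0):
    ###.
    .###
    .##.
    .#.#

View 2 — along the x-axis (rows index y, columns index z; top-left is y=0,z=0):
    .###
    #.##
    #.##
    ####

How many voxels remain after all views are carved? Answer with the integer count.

initial block: 4^3 = 64
  1. axis=2 (XY plane), |mask|=10  ⇒  voxels=40
  2. axis=0 (YZ plane), |mask|=13  ⇒  voxels=32

remaining voxels: 32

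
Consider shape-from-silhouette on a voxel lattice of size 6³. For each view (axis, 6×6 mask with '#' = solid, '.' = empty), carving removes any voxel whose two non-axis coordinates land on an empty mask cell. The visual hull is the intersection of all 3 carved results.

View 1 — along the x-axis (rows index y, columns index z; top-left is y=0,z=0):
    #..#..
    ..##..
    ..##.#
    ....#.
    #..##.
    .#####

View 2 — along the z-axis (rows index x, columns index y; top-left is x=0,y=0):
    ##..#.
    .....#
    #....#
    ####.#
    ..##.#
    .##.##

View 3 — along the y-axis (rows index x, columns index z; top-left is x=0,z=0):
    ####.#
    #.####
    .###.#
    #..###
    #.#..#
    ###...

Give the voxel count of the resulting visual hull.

|visual hull| = 33

before carving: 216 voxels (6×6×6)
step 1: project along x, AND mask (16/36) → |grid| = 96
step 2: project along z, AND mask (18/36) → |grid| = 54
step 3: project along y, AND mask (24/36) → |grid| = 33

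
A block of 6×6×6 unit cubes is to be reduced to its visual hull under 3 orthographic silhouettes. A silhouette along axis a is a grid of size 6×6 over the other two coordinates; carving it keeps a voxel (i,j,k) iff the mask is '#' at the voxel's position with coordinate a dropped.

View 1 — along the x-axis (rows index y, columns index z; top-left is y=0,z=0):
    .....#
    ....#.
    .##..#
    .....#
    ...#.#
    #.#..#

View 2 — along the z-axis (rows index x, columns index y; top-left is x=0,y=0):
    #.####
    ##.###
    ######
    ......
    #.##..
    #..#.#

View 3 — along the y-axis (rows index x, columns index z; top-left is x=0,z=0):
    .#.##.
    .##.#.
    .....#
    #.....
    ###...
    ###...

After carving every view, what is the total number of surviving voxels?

13 voxels

initial block: 6^3 = 216
carve view 1 (along x, YZ-mask fill 11/36): 66 voxels remain
carve view 2 (along z, XY-mask fill 22/36): 39 voxels remain
carve view 3 (along y, XZ-mask fill 14/36): 13 voxels remain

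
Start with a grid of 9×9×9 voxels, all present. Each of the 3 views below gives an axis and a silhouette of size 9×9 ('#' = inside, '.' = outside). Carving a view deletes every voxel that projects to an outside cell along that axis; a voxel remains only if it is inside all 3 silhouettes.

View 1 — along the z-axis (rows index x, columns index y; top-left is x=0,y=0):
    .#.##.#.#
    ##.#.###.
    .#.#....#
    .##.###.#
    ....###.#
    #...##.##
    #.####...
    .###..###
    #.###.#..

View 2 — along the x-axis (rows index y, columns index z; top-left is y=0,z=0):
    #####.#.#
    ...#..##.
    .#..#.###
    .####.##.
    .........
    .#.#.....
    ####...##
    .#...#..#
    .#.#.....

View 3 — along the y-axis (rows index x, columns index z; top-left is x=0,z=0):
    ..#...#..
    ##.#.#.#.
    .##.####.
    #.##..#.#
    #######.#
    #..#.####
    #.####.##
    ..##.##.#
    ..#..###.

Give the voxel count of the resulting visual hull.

start: 9×9×9 = 729 voxels
step 1: project along z, AND mask (45/81) → |grid| = 405
step 2: project along x, AND mask (34/81) → |grid| = 166
step 3: project along y, AND mask (48/81) → |grid| = 90

90 voxels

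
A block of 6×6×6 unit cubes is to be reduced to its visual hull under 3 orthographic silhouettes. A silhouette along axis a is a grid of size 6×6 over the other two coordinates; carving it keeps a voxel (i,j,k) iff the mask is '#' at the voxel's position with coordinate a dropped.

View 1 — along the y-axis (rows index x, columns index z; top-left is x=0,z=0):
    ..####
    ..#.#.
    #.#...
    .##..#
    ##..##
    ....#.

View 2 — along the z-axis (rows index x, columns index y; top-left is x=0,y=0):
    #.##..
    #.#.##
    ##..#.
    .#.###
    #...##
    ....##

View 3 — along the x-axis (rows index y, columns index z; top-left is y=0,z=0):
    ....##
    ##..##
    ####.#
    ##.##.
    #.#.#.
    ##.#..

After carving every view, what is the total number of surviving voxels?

initial block: 6^3 = 216
step 1: project along y, AND mask (16/36) → |grid| = 96
step 2: project along z, AND mask (19/36) → |grid| = 52
step 3: project along x, AND mask (21/36) → |grid| = 26

voxel count = 26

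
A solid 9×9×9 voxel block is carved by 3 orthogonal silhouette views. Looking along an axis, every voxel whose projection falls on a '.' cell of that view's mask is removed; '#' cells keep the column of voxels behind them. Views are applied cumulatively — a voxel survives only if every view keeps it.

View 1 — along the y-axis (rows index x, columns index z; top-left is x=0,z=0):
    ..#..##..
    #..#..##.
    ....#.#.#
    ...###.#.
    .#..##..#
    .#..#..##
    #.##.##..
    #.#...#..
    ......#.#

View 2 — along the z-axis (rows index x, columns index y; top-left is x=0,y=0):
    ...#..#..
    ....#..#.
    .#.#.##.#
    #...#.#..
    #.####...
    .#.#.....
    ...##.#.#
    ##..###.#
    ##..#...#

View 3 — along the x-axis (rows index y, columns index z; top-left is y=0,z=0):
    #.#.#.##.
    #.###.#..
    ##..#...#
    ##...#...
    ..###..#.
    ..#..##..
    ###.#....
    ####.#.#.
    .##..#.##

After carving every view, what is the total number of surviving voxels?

full grid |V| = 729
after view 1 [y-axis, 32 of 81 cells solid] → remaining = 288
after view 2 [z-axis, 33 of 81 cells solid] → remaining = 115
after view 3 [x-axis, 39 of 81 cells solid] → remaining = 51

remaining voxels: 51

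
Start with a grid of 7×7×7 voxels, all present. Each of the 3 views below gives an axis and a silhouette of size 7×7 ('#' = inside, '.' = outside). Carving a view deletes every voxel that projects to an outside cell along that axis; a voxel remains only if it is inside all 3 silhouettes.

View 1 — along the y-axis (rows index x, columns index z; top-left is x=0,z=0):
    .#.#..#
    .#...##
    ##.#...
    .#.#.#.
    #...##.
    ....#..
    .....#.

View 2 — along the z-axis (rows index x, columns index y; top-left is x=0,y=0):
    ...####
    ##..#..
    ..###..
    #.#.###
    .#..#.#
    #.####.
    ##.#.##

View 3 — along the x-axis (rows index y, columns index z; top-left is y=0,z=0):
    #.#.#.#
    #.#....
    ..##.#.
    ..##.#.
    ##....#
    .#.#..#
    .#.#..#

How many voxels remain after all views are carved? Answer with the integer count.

voxel count = 27

initial block: 7^3 = 343
after view 1 [y-axis, 17 of 49 cells solid] → remaining = 119
after view 2 [z-axis, 28 of 49 cells solid] → remaining = 64
after view 3 [x-axis, 21 of 49 cells solid] → remaining = 27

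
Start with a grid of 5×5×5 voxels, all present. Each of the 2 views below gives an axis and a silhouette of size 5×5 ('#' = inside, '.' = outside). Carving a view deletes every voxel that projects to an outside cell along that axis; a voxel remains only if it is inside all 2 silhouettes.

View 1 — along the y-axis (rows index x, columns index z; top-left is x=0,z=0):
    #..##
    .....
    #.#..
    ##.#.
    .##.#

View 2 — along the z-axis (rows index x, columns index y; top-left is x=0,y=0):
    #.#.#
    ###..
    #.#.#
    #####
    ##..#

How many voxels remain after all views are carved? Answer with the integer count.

voxel count = 39

start: 5×5×5 = 125 voxels
step 1: project along y, AND mask (11/25) → |grid| = 55
step 2: project along z, AND mask (17/25) → |grid| = 39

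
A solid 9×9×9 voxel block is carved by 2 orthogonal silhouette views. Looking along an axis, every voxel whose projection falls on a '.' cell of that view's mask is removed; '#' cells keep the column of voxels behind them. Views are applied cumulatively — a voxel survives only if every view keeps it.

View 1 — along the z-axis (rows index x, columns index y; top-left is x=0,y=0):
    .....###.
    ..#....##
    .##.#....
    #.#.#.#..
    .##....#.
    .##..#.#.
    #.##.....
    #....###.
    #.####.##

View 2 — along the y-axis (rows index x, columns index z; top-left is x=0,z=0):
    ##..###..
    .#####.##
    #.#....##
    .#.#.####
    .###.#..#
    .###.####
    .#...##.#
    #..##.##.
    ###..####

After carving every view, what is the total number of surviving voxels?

before carving: 729 voxels (9×9×9)
after view 1 [z-axis, 34 of 81 cells solid] → remaining = 306
after view 2 [y-axis, 50 of 81 cells solid] → remaining = 196

remaining voxels: 196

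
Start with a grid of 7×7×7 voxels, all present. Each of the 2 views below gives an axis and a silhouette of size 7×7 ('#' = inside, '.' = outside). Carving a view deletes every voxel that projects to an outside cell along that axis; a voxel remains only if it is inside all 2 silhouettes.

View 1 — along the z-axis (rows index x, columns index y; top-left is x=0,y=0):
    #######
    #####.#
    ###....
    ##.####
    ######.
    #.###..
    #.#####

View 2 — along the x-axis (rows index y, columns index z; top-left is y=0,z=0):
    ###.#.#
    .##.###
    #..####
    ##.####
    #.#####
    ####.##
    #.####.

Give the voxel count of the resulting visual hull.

remaining voxels: 206

full grid |V| = 343
carve view 1 (along z, XY-mask fill 38/49): 266 voxels remain
carve view 2 (along x, YZ-mask fill 38/49): 206 voxels remain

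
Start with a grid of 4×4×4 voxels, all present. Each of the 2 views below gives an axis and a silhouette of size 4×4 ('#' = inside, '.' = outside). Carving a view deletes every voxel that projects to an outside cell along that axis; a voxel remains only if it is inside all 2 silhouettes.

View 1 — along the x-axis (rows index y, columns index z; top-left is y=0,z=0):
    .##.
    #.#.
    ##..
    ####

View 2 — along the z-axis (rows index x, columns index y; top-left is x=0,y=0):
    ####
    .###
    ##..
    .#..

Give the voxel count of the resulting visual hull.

before carving: 64 voxels (4×4×4)
  1. axis=0 (YZ plane), |mask|=10  ⇒  voxels=40
  2. axis=2 (XY plane), |mask|=10  ⇒  voxels=24

|visual hull| = 24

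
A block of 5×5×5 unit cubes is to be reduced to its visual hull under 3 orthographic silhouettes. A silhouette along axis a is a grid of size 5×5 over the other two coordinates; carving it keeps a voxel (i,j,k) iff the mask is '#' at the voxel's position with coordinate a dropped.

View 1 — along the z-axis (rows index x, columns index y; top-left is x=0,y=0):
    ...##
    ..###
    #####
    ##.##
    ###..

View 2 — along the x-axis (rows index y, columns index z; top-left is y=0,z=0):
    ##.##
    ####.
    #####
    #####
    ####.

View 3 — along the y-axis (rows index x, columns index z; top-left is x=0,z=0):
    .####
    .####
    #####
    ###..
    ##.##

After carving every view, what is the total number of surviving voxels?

62 voxels

start: 5×5×5 = 125 voxels
V1 z: intersect with XY mask (17 set) -- 85 left
V2 x: intersect with YZ mask (22 set) -- 75 left
V3 y: intersect with XZ mask (20 set) -- 62 left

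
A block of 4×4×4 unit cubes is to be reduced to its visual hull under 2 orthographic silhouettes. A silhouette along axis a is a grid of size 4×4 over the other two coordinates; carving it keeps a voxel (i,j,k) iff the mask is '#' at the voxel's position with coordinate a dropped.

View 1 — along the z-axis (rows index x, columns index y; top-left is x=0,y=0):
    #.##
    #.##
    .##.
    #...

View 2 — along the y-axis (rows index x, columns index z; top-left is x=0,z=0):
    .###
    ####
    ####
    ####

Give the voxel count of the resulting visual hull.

33 voxels

before carving: 64 voxels (4×4×4)
carve view 1 (along z, XY-mask fill 9/16): 36 voxels remain
carve view 2 (along y, XZ-mask fill 15/16): 33 voxels remain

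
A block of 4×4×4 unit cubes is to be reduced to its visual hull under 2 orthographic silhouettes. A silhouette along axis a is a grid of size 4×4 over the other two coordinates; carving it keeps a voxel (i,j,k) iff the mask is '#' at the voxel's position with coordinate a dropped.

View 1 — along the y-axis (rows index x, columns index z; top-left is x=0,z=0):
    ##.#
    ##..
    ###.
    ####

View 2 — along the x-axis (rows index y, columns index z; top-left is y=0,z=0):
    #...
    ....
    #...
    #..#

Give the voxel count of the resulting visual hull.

|visual hull| = 14

full grid |V| = 64
  1. axis=1 (XZ plane), |mask|=12  ⇒  voxels=48
  2. axis=0 (YZ plane), |mask|=4  ⇒  voxels=14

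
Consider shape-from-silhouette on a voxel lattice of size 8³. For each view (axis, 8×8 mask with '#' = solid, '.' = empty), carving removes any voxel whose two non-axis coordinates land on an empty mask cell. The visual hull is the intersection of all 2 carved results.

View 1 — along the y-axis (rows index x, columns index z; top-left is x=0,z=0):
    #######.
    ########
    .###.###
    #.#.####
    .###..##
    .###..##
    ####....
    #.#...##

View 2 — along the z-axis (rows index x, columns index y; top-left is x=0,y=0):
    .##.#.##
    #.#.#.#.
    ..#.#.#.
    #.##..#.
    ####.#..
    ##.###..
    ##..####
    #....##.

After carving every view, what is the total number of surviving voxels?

start: 8×8×8 = 512 voxels
after view 1 [y-axis, 45 of 64 cells solid] → remaining = 360
after view 2 [z-axis, 35 of 64 cells solid] → remaining = 195

|visual hull| = 195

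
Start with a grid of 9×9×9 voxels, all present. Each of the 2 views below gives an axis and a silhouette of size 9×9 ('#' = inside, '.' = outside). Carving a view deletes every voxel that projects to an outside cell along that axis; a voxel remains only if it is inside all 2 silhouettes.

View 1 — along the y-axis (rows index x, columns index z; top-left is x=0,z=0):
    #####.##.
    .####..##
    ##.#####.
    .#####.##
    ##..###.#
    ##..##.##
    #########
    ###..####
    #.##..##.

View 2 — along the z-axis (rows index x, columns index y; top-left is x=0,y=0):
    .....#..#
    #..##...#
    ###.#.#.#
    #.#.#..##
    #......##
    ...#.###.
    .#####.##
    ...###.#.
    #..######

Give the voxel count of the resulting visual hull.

voxel count = 283

start: 9×9×9 = 729 voxels
carve view 1 (along y, XZ-mask fill 60/81): 540 voxels remain
carve view 2 (along z, XY-mask fill 42/81): 283 voxels remain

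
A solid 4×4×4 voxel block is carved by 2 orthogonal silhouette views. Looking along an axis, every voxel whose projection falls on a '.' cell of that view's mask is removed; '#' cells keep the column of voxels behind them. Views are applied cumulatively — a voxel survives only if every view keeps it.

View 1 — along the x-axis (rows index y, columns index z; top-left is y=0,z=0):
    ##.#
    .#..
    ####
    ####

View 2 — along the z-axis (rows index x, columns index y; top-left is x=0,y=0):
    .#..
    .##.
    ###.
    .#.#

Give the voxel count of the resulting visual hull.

initial block: 4^3 = 64
V1 x: intersect with YZ mask (12 set) -- 48 left
V2 z: intersect with XY mask (8 set) -- 19 left

|visual hull| = 19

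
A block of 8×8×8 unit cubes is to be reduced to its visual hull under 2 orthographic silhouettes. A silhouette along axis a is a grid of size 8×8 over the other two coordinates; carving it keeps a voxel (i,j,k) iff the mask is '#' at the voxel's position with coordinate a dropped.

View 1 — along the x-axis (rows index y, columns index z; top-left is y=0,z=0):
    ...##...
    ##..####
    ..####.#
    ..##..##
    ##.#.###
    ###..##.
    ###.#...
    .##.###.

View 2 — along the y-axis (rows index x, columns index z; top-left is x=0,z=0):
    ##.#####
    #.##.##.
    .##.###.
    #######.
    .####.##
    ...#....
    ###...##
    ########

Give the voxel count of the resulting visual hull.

start: 8×8×8 = 512 voxels
[1] x-view keeps 37 columns → grid now 296
[2] y-view keeps 44 columns → grid now 205

|visual hull| = 205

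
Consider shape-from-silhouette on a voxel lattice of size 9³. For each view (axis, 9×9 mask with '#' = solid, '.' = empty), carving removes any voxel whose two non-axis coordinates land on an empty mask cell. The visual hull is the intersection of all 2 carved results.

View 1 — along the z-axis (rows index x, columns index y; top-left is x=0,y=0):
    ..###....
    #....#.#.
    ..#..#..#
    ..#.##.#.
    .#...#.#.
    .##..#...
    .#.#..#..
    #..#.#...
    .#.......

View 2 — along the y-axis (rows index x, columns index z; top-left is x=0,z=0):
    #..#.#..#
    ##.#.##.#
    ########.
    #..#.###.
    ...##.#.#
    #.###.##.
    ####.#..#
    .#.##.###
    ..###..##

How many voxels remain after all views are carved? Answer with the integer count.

full grid |V| = 729
V1 z: intersect with XY mask (26 set) -- 234 left
V2 y: intersect with XZ mask (50 set) -- 145 left

|visual hull| = 145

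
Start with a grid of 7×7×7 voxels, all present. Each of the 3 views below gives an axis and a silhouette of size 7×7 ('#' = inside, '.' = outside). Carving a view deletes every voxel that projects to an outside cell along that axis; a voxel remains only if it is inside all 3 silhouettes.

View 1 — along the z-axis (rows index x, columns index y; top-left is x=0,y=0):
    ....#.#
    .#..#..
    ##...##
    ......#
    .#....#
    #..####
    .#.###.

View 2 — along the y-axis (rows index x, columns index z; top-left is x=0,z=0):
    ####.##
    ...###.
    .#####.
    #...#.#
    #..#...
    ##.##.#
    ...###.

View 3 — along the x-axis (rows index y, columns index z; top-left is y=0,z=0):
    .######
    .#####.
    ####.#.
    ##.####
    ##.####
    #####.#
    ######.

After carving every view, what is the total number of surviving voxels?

start: 7×7×7 = 343 voxels
V1 z: intersect with XY mask (20 set) -- 140 left
V2 y: intersect with XZ mask (27 set) -- 82 left
V3 x: intersect with YZ mask (40 set) -- 74 left

74 voxels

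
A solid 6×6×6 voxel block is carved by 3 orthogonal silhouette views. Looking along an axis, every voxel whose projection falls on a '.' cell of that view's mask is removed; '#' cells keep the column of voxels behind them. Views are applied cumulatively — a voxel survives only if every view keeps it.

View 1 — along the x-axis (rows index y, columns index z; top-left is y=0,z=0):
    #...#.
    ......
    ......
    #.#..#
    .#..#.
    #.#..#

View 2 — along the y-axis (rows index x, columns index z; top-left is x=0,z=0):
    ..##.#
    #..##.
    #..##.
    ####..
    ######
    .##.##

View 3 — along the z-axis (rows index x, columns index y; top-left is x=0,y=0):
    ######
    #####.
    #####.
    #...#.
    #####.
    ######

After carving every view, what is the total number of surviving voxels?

remaining voxels: 28

initial block: 6^3 = 216
V1 x: intersect with YZ mask (10 set) -- 60 left
V2 y: intersect with XZ mask (23 set) -- 37 left
V3 z: intersect with XY mask (29 set) -- 28 left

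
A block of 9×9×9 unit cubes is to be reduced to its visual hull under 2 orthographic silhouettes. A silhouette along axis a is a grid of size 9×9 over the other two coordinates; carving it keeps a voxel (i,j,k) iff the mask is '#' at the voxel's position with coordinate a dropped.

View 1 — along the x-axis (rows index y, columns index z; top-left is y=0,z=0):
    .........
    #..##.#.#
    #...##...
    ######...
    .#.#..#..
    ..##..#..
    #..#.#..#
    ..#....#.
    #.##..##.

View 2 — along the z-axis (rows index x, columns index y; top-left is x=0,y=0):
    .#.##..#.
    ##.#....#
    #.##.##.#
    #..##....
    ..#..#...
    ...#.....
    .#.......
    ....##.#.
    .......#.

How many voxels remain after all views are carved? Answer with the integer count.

start: 9×9×9 = 729 voxels
step 1: project along x, AND mask (31/81) → |grid| = 279
step 2: project along z, AND mask (25/81) → |grid| = 89

voxel count = 89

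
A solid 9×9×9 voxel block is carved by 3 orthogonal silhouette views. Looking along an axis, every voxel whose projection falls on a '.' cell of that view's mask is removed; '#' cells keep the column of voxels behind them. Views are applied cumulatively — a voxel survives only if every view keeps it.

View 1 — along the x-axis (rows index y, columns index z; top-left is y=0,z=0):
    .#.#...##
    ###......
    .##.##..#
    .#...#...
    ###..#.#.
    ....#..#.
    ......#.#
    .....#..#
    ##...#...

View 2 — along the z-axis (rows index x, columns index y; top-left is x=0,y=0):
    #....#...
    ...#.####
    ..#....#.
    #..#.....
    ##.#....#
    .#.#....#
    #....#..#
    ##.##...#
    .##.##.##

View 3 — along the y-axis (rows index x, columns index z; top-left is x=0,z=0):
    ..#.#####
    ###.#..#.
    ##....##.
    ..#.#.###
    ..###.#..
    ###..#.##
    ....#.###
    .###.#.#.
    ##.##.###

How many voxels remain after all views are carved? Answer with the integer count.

start: 9×9×9 = 729 voxels
step 1: project along x, AND mask (28/81) → |grid| = 252
step 2: project along z, AND mask (32/81) → |grid| = 96
step 3: project along y, AND mask (46/81) → |grid| = 52

|visual hull| = 52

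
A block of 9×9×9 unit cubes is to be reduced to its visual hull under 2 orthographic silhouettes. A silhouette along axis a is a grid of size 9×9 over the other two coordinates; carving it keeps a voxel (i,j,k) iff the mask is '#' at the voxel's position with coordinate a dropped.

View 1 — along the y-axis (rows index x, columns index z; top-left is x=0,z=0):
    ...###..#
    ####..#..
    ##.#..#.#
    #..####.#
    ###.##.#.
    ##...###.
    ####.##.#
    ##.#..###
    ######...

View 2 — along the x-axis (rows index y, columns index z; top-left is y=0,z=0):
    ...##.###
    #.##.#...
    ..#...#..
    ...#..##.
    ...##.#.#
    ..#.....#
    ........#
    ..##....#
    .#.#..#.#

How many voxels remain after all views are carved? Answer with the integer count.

remaining voxels: 153

before carving: 729 voxels (9×9×9)
V1 y: intersect with XZ mask (50 set) -- 450 left
V2 x: intersect with YZ mask (28 set) -- 153 left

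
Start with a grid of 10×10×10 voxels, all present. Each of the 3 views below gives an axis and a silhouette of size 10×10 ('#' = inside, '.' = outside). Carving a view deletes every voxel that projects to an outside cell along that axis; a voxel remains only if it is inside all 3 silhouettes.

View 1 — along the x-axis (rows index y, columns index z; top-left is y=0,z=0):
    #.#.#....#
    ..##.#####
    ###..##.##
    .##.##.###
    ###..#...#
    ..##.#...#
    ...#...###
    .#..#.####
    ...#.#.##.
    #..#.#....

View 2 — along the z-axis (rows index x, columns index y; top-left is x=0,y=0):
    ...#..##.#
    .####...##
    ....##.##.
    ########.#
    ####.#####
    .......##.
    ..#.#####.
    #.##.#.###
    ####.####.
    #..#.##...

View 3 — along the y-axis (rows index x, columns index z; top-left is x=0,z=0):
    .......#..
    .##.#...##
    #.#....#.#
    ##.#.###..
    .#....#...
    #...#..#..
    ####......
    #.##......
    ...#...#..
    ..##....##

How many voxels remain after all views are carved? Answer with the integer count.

before carving: 1000 voxels (10×10×10)
  1. axis=0 (YZ plane), |mask|=51  ⇒  voxels=510
  2. axis=2 (XY plane), |mask|=59  ⇒  voxels=302
  3. axis=1 (XZ plane), |mask|=34  ⇒  voxels=102

remaining voxels: 102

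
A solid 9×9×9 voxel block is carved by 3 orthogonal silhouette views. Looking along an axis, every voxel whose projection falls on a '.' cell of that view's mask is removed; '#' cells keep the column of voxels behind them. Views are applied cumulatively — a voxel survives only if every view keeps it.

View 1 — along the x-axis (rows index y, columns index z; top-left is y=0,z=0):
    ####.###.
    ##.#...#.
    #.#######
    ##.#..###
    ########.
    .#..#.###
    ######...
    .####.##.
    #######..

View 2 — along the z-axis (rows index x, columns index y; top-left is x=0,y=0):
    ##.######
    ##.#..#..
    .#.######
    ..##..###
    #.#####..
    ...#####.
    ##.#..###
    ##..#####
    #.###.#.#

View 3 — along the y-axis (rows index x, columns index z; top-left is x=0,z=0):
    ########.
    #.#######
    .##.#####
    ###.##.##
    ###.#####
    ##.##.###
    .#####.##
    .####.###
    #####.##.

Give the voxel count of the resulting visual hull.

before carving: 729 voxels (9×9×9)
after view 1 [x-axis, 57 of 81 cells solid] → remaining = 513
after view 2 [z-axis, 54 of 81 cells solid] → remaining = 339
after view 3 [y-axis, 66 of 81 cells solid] → remaining = 278

278 voxels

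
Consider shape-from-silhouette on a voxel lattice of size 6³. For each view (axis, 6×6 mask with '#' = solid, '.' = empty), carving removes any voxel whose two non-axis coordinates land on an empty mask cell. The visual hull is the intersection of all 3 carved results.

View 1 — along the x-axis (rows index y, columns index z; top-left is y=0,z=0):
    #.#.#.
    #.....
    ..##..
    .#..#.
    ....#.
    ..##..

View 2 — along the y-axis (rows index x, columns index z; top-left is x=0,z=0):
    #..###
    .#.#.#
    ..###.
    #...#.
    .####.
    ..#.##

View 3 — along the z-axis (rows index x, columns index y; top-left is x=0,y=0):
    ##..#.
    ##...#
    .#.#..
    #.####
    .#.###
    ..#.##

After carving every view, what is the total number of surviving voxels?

start: 6×6×6 = 216 voxels
  1. axis=0 (YZ plane), |mask|=11  ⇒  voxels=66
  2. axis=1 (XZ plane), |mask|=19  ⇒  voxels=38
  3. axis=2 (XY plane), |mask|=20  ⇒  voxels=18

18 voxels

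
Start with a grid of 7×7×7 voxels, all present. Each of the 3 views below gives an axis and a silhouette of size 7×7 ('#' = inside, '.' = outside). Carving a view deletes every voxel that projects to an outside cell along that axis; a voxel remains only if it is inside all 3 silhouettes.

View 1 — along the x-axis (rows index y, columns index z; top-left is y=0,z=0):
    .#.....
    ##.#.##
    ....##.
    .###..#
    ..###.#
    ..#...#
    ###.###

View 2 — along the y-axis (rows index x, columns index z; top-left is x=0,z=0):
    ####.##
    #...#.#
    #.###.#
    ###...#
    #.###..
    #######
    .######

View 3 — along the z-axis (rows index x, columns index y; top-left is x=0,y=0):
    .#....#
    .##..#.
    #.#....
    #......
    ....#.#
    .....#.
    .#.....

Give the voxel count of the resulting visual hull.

before carving: 343 voxels (7×7×7)
V1 x: intersect with YZ mask (24 set) -- 168 left
V2 y: intersect with XZ mask (35 set) -- 121 left
V3 z: intersect with XY mask (12 set) -- 28 left

remaining voxels: 28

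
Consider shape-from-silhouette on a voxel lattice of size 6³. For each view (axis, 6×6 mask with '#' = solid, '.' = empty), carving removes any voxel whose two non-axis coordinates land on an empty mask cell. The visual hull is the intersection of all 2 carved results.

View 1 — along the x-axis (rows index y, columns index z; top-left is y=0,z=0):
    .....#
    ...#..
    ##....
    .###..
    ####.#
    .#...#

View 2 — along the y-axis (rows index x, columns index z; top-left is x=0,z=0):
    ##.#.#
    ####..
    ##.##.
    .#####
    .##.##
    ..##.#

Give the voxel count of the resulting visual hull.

full grid |V| = 216
step 1: project along x, AND mask (14/36) → |grid| = 84
step 2: project along y, AND mask (24/36) → |grid| = 61

voxel count = 61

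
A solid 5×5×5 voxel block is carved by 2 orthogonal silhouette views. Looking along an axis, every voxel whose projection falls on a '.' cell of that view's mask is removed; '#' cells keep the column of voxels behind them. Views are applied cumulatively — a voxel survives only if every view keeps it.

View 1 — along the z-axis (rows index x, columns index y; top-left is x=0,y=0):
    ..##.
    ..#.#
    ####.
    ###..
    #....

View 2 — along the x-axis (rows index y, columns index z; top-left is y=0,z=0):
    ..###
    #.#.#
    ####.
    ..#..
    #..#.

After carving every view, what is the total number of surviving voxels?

before carving: 125 voxels (5×5×5)
  1. axis=2 (XY plane), |mask|=12  ⇒  voxels=60
  2. axis=0 (YZ plane), |mask|=13  ⇒  voxels=35

35 voxels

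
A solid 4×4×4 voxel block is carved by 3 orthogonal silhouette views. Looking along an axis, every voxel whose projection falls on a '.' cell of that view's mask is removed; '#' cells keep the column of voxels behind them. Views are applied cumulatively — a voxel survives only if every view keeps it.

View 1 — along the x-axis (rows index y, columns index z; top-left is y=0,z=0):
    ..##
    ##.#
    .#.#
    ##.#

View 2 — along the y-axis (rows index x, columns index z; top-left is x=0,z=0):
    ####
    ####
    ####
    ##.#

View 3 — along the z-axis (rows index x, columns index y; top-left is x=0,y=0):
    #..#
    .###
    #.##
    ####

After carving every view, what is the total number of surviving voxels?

start: 4×4×4 = 64 voxels
step 1: project along x, AND mask (10/16) → |grid| = 40
step 2: project along y, AND mask (15/16) → |grid| = 39
step 3: project along z, AND mask (12/16) → |grid| = 29

|visual hull| = 29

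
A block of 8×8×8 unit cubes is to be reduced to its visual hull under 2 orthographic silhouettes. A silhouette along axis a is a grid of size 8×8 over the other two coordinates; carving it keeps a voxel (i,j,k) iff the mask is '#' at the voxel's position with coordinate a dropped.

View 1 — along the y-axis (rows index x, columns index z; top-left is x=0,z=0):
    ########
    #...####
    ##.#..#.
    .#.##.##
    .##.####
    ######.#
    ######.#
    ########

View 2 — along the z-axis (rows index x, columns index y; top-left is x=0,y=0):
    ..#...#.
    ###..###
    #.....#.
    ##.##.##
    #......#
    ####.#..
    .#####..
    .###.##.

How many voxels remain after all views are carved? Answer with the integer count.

start: 8×8×8 = 512 voxels
step 1: project along y, AND mask (50/64) → |grid| = 400
step 2: project along z, AND mask (33/64) → |grid| = 206

|visual hull| = 206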